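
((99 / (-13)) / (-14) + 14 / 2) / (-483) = -0.02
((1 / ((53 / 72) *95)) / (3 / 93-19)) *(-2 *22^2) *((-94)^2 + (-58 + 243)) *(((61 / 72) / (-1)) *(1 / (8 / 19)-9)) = 688034677/18620 = 36951.38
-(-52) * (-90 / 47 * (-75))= 351000/47 = 7468.09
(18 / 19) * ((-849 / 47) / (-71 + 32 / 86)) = 657126/2712041 = 0.24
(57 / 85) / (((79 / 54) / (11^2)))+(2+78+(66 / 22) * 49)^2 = 346389673/6715 = 51584.46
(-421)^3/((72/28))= -522329227/18 = -29018290.39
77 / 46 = 1.67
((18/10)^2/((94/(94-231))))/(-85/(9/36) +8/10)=11097/797120 = 0.01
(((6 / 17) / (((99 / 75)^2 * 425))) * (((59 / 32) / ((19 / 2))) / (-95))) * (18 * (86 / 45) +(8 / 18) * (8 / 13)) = -27199/805628538 = 0.00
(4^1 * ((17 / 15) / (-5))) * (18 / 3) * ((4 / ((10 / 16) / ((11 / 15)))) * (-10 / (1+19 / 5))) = 11968/225 = 53.19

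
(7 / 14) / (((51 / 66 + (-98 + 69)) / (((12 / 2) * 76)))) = -1672/207 = -8.08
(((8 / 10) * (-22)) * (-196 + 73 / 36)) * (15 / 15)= 153626/45 = 3413.91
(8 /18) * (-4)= -16/9 = -1.78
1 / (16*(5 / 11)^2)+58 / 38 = 1.83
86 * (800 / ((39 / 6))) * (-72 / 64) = -154800/13 = -11907.69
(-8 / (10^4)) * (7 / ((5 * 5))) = -7/31250 = 0.00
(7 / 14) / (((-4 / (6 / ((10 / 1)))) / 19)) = -57/40 = -1.42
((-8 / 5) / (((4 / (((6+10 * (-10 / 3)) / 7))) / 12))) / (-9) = -656/315 = -2.08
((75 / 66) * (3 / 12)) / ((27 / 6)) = 25/396 = 0.06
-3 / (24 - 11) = -3/13 = -0.23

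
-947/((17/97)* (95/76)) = -367436/85 = -4322.78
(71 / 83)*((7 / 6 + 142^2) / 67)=8590361/33366 = 257.46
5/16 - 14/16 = -9/16 = -0.56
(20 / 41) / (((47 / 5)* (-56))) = -25/26978 = 0.00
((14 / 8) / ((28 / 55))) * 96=330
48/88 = 6/11 = 0.55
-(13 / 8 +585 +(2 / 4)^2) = -4695/8 = -586.88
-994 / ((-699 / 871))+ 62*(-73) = -2297900/699 = -3287.41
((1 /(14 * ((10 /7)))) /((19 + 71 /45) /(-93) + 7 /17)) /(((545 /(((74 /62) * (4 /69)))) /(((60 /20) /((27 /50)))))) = 6290/33977371 = 0.00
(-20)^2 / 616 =50/77 = 0.65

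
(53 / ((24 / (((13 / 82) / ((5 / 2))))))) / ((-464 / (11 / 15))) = -7579/34243200 = 0.00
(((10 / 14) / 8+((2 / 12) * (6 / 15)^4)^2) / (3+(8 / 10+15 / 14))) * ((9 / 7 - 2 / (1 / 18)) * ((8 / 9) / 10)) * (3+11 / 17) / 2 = -0.10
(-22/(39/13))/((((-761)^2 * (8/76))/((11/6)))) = -2299/10424178 = 0.00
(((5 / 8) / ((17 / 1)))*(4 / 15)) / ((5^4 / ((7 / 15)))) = 7/956250 = 0.00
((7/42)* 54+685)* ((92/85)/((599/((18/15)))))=383088/254575 = 1.50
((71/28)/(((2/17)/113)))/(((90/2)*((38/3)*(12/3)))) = 136391/127680 = 1.07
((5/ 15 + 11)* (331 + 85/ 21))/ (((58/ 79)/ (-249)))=-784295884/609 = -1287842.17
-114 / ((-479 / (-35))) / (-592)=1995/141784 = 0.01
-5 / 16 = -0.31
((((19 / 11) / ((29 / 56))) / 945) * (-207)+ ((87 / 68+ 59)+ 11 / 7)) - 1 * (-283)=783788869/2277660 = 344.12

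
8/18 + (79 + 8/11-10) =6947/99 = 70.17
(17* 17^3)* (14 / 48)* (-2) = -584647/12 = -48720.58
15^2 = 225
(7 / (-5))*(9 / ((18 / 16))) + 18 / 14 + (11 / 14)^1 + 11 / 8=-7.75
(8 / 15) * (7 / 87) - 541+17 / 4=-2801611/5220 = -536.71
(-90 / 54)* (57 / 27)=-95/27 = -3.52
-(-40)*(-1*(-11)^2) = -4840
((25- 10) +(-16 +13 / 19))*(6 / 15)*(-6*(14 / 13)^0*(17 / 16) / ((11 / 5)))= 153/418 = 0.37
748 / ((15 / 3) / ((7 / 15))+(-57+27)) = -5236/135 = -38.79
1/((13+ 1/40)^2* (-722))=-800/97990201 = 0.00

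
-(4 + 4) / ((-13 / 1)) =8/13 = 0.62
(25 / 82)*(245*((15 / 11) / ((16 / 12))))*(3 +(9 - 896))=-60913125/902 = -67531.18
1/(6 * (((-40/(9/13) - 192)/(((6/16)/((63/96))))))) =-3/7868 = 0.00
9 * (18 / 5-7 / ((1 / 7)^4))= -756153/5 = -151230.60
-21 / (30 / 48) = -168/5 = -33.60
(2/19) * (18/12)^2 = 9/38 = 0.24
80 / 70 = 8/7 = 1.14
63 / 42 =3/2 = 1.50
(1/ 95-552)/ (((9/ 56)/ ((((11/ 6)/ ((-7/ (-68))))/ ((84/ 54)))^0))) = -2936584/855 = -3434.60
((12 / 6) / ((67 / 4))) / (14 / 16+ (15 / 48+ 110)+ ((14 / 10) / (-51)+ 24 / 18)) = 10880/10250397 = 0.00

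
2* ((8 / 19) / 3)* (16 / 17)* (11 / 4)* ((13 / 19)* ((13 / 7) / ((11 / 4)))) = 43264/128877 = 0.34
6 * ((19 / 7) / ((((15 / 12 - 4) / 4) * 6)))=-304/77 = -3.95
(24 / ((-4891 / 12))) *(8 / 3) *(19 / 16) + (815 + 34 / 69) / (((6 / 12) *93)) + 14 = 983968712/31385547 = 31.35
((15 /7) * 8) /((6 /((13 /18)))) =130/63 = 2.06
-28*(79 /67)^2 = -174748/4489 = -38.93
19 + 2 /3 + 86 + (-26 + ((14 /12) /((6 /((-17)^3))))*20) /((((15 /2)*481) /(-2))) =7550221/64935 = 116.27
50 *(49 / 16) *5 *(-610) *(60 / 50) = -1120875/2 = -560437.50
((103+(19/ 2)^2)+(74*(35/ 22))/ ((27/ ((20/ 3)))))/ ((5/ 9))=792343/1980 = 400.17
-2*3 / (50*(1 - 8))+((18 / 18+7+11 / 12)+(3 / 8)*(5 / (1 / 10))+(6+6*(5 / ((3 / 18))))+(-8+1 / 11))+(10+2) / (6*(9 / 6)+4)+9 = 16193512/75075 = 215.70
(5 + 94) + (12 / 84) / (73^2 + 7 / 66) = 243742719/2462047 = 99.00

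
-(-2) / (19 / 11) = 22/19 = 1.16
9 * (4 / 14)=18/7 = 2.57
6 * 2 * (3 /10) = 18/5 = 3.60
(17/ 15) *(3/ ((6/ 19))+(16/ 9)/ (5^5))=9084919/843750 = 10.77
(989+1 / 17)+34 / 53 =891720/901 = 989.70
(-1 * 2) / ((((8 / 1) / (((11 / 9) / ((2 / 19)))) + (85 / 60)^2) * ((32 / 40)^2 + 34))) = -752400/35132321 = -0.02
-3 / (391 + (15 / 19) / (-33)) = -209/27238 = -0.01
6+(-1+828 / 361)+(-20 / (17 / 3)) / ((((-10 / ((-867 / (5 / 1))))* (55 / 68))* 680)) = 3565142/496375 = 7.18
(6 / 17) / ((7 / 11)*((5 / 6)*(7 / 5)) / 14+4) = 792/9095 = 0.09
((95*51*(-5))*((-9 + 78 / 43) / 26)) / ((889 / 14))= 7485525/70993 = 105.44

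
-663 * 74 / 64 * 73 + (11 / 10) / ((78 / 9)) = -116399331/2080 = -55961.22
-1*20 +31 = 11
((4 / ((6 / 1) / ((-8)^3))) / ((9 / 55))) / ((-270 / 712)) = 4009984/729 = 5500.66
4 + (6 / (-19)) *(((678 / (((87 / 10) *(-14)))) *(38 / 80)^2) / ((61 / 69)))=4.45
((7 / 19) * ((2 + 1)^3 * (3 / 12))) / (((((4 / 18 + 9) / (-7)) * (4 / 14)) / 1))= -83349/12616 = -6.61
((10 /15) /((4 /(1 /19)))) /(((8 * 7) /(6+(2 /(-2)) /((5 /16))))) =1/2280 = 0.00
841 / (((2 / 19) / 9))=71905.50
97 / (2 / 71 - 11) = -6887/779 = -8.84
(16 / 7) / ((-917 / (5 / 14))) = -40/44933 = 0.00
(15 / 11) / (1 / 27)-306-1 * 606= -9627/11 = -875.18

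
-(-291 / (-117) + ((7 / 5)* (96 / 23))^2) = -18894601/515775 = -36.63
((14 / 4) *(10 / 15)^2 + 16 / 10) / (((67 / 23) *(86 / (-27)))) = -4899/14405 = -0.34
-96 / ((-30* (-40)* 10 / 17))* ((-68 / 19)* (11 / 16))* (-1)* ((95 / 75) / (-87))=3179/652500 = 0.00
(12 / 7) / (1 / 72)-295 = -1201/7 = -171.57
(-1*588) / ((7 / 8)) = -672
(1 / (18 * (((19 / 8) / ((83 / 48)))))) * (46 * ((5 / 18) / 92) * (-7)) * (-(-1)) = -2905/73872 = -0.04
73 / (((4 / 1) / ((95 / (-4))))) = -433.44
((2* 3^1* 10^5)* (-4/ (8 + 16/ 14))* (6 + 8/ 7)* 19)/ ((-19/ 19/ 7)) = 249375000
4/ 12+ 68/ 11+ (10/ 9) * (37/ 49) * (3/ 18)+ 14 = 300592/14553 = 20.65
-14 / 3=-4.67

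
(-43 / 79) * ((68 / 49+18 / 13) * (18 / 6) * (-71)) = 16174794/50323 = 321.42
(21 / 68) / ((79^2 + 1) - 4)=21/424184 = 0.00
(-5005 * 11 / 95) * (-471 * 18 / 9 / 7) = 1481766/19 = 77987.68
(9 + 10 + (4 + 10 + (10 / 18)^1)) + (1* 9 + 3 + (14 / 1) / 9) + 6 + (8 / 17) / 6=8138/153 = 53.19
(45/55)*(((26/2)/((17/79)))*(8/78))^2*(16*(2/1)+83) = 11483440/3179 = 3612.28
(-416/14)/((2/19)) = -1976/7 = -282.29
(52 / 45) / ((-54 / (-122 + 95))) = 26/45 = 0.58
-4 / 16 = -1/4 = -0.25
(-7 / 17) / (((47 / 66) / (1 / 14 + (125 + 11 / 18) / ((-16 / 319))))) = 55535359/38352 = 1448.04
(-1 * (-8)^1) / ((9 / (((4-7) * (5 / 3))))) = -40/9 = -4.44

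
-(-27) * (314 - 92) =5994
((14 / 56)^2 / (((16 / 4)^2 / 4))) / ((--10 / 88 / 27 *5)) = 297/400 = 0.74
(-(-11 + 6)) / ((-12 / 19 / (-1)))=95/12 = 7.92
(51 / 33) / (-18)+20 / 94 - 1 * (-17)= 159383/9306 = 17.13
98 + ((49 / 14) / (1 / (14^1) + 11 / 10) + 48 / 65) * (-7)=383313/5330 = 71.92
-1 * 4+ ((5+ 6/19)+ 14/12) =283/114 = 2.48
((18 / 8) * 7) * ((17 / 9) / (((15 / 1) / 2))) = 119/30 = 3.97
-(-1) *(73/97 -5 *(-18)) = 8803/97 = 90.75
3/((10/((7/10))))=21/100 = 0.21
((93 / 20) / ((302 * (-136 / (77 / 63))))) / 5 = -341/12321600 = 0.00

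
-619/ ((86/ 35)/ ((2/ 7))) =-3095/43 = -71.98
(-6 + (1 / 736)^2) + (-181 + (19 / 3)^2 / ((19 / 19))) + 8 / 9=-79087615/541696 = -146.00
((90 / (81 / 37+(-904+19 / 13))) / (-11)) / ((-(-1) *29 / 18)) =64935/11512391 = 0.01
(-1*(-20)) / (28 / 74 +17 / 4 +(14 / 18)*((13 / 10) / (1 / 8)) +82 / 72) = 66600/46141 = 1.44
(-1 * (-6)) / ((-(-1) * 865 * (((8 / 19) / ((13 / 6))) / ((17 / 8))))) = 4199/55360 = 0.08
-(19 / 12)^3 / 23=-6859/39744 = -0.17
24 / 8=3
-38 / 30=-19/15 = -1.27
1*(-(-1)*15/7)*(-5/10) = -15/14 = -1.07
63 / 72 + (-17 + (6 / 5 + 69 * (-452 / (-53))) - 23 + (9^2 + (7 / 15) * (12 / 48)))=4017259/6360 = 631.64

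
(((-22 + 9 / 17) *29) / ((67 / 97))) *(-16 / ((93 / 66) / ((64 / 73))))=8973.81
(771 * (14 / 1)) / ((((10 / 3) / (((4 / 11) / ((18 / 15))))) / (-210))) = -2266740/11 = -206067.27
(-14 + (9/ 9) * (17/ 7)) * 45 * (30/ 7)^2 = -3280500/343 = -9564.14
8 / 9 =0.89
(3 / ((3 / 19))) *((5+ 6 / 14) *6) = 4332/7 = 618.86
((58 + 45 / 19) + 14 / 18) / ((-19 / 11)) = -115016/3249 = -35.40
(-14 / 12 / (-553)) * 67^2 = 4489/474 = 9.47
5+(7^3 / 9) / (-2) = -253/18 = -14.06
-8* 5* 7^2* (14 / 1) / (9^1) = -27440/9 = -3048.89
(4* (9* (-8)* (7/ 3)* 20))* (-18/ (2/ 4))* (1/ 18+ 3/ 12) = 147840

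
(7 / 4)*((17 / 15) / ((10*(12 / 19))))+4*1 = 31061/7200 = 4.31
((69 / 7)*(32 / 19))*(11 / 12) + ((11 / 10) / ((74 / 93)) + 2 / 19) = 1644179/98420 = 16.71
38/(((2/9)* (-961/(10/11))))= -1710/10571 = -0.16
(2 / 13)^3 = 8/2197 = 0.00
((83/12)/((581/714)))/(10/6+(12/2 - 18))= -51/62 = -0.82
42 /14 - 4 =-1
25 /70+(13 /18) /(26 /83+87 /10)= 412175/942606 = 0.44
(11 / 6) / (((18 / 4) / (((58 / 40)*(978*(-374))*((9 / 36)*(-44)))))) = 106957829/45 = 2376840.64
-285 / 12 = -95/4 = -23.75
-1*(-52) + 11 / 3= 167/3 = 55.67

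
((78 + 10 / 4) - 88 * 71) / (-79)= 12335/158 = 78.07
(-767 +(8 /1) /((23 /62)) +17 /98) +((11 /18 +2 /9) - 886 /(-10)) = -11086772/16905 = -655.83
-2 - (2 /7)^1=-16/7 = -2.29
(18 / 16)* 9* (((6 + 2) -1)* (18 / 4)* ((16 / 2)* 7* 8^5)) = 585252864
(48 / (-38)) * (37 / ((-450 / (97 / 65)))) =14356/92625 = 0.15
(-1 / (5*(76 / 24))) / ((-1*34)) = 3/1615 = 0.00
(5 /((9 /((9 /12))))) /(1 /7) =35/12 = 2.92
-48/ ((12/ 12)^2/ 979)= -46992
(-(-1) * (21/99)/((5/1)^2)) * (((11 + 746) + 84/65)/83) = 345023/4450875 = 0.08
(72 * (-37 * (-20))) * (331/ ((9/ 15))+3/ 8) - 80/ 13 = 382366060/13 = 29412773.85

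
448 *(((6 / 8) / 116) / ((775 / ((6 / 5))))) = 504/112375 = 0.00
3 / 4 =0.75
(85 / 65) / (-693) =-17/9009 = 0.00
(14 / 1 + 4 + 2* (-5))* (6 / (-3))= -16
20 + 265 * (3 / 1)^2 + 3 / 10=24053/10 = 2405.30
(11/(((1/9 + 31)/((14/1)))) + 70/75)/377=353/22620 = 0.02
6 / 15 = 2/5 = 0.40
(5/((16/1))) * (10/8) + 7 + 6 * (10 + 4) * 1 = 5849/64 = 91.39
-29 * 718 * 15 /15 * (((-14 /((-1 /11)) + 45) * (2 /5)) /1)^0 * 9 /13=-187398/13 = -14415.23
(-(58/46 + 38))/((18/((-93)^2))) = -18864.85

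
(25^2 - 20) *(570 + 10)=350900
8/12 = 2/3 = 0.67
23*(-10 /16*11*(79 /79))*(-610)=96456.25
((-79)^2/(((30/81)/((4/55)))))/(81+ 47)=168507/17600 = 9.57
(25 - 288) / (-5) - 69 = -82/5 = -16.40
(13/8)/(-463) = -13/3704 = 0.00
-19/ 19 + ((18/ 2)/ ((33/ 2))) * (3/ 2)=-2/11 = -0.18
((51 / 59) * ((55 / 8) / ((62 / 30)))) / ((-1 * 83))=-42075/1214456 = -0.03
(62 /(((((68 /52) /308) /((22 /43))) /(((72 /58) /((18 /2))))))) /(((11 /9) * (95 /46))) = 822197376/2013905 = 408.26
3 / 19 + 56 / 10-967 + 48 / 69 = -2098794/2185 = -960.55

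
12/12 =1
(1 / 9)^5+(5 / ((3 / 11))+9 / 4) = 4861705/236196 = 20.58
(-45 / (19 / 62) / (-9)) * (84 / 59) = 26040/1121 = 23.23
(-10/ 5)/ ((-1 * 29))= 2/29 = 0.07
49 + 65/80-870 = -13123/16 = -820.19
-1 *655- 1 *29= -684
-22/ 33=-0.67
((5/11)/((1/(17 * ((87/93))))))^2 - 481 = -49854936/116281 = -428.75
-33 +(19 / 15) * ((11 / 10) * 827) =167893/150 = 1119.29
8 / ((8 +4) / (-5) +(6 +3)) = 40/33 = 1.21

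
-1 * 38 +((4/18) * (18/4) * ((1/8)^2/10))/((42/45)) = -68093/1792 = -38.00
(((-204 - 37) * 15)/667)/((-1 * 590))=723/78706 = 0.01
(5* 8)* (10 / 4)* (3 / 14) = 150/7 = 21.43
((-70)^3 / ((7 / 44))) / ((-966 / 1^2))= 154000/69 = 2231.88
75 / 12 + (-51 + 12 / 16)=-44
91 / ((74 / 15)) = 1365/74 = 18.45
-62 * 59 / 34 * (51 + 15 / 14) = -1333341/238 = -5602.27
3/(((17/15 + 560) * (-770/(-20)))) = 90/648109 = 0.00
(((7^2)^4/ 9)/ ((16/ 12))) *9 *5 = 21618003.75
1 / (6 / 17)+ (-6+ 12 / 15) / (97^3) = 77577049/27380190 = 2.83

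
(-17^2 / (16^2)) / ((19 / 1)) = -289/4864 = -0.06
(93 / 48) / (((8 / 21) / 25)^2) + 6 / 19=162349269/19456 = 8344.43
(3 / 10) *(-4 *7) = -42/5 = -8.40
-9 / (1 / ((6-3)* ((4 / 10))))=-54/5 = -10.80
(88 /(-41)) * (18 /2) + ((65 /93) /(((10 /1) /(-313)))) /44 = -6648557/335544 = -19.81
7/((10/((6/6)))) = 7/10 = 0.70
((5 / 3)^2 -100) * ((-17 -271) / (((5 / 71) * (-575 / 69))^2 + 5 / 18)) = 72590400/1613 = 45003.35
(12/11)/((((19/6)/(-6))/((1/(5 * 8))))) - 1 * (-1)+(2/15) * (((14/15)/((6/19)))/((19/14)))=174749/141075 = 1.24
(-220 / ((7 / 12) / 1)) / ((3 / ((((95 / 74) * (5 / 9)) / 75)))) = -8360/6993 = -1.20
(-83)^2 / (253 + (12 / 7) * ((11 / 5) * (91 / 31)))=1067795/40931 = 26.09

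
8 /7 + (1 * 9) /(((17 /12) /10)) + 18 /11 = 86798/1309 = 66.31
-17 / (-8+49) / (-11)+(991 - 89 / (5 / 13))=1712983/2255 = 759.64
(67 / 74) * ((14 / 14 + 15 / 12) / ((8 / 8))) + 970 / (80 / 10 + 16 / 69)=2519223/21016 = 119.87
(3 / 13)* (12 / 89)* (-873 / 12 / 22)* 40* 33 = -157140/1157 = -135.82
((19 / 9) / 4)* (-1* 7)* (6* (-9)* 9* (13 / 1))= 46683/2 = 23341.50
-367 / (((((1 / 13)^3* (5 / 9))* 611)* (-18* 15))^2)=-10481887/49702500 = -0.21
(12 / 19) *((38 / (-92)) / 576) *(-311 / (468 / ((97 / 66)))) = 30167/68200704 = 0.00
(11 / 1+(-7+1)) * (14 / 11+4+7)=675/11 = 61.36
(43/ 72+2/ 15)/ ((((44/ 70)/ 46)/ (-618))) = -4361329/132 = -33040.37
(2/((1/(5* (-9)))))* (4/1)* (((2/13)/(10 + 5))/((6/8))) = -64/13 = -4.92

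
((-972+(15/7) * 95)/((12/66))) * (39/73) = -2307591/1022 = -2257.92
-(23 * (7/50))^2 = -25921/2500 = -10.37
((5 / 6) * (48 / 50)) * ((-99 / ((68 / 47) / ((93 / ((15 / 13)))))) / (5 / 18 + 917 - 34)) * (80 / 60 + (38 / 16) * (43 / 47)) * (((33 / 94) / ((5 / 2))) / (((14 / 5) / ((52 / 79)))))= -446327739/771969830 = -0.58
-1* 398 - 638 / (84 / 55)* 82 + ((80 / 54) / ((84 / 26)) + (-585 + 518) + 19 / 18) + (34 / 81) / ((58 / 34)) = -380576125/10962 = -34717.76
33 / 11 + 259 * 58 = 15025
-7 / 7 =-1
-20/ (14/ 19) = -190/7 = -27.14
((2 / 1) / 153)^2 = 4/23409 = 0.00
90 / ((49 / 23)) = 2070/49 = 42.24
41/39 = 1.05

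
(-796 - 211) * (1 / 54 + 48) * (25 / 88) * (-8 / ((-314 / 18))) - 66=-65962667/10362 = -6365.82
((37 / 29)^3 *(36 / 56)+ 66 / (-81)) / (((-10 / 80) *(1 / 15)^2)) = -936.58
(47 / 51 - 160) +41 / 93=-83602/527 = -158.64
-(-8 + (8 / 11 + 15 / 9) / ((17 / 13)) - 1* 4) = 5705/561 = 10.17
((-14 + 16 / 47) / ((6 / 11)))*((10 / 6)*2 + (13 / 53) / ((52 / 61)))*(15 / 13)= -288365/2756 = -104.63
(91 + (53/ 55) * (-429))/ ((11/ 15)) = -4836/11 = -439.64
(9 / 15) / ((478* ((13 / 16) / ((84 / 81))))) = 224/139815 = 0.00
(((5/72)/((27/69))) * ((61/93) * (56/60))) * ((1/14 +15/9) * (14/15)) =716933/4067820 = 0.18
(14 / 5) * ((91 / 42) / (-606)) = -91/9090 = -0.01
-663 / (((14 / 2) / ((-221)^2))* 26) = -2490891/14 = -177920.79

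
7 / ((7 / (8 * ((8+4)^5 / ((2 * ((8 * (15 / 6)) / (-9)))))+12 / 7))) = -15676356/35 = -447895.89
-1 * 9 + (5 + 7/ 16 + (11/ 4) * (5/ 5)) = -13/16 = -0.81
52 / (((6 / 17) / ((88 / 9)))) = 38896/27 = 1440.59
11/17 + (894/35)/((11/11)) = 15583/595 = 26.19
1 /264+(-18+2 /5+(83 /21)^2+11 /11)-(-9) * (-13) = -22891849/194040 = -117.97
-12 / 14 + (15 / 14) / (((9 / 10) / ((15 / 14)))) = 41/98 = 0.42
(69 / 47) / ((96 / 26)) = 299/752 = 0.40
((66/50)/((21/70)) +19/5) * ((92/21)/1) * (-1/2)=-1886/105 = -17.96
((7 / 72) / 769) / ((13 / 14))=49/359892 = 0.00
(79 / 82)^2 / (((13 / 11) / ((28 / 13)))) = 480557/284089 = 1.69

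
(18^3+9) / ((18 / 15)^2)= 16225/4 = 4056.25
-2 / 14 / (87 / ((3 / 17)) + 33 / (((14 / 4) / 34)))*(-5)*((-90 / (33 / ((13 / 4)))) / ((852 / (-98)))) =3185/3558236 = 0.00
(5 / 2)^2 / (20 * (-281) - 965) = -5/5268 = 0.00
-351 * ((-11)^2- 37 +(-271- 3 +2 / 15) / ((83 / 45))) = 1878552/83 = 22633.16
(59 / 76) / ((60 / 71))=4189/4560 = 0.92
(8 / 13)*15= 120/13 = 9.23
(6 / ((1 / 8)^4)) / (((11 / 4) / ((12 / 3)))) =393216/11 = 35746.91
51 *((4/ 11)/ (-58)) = -102/319 = -0.32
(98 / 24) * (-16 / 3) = -196/9 = -21.78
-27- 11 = -38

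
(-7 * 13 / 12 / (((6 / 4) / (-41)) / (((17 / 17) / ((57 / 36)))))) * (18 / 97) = 44772/1843 = 24.29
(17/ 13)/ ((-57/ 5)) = -85/741 = -0.11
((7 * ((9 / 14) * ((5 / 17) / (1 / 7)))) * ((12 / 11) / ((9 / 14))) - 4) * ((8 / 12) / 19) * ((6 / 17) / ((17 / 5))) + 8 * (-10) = -82101520/1026817 = -79.96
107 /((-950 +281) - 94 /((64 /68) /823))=-856/662929 = 0.00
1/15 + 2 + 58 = 901/15 = 60.07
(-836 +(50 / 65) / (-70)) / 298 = -76077/27118 = -2.81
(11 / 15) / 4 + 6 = 371/60 = 6.18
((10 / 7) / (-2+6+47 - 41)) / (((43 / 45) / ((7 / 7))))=45/301 = 0.15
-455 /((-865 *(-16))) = -91/2768 = -0.03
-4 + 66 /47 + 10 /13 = -1116/611 = -1.83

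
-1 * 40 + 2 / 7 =-278/7 = -39.71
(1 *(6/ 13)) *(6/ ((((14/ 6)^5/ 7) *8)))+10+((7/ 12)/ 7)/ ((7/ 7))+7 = 6411787/374556 = 17.12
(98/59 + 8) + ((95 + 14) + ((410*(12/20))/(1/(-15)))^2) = 803356901/59 = 13616218.66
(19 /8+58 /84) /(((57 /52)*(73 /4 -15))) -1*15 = -16925/1197 = -14.14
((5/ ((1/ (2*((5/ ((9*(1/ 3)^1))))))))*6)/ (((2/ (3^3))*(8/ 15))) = 10125/4 = 2531.25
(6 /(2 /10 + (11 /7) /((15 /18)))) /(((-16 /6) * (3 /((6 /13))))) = -315/1898 = -0.17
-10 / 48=-5/24 = -0.21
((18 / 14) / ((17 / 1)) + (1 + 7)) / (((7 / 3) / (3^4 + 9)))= 259470/833 = 311.49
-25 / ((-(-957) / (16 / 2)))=-200/957 = -0.21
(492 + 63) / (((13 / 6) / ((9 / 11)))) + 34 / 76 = 1141291/5434 = 210.03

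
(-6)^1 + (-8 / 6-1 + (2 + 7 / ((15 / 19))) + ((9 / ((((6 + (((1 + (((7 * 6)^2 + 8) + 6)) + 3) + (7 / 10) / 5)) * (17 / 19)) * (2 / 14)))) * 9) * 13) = 162793672/22798785 = 7.14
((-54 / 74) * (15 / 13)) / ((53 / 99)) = -40095/25493 = -1.57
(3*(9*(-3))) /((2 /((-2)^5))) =1296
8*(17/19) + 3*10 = 706/19 = 37.16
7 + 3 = 10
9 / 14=0.64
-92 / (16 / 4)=-23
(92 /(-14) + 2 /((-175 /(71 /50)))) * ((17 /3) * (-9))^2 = -74963421/4375 = -17134.50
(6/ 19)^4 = 1296/130321 = 0.01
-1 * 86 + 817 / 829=-70477/829 = -85.01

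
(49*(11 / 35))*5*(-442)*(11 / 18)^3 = -22649627/2916 = -7767.36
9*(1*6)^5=69984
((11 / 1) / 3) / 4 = 11/12 = 0.92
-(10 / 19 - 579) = 10991/19 = 578.47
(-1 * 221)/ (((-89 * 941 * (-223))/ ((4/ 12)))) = -221/56028081 = 0.00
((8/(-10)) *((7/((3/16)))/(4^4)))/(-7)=1/60 = 0.02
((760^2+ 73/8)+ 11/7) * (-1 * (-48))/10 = 97038597/35 = 2772531.34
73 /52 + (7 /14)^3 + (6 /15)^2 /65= 1.53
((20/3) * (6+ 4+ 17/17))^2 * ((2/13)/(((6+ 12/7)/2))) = 214.50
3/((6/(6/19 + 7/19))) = 13/38 = 0.34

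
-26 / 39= -2/3 = -0.67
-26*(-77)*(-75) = -150150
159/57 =2.79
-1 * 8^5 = -32768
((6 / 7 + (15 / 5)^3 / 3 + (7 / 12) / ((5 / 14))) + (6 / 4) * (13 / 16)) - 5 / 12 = 41303/3360 = 12.29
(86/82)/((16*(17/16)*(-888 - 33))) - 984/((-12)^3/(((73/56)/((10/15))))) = 213466873/191725184 = 1.11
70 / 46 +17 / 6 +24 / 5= 6317/690 = 9.16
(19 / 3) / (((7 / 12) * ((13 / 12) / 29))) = 26448/91 = 290.64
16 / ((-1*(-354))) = 8/177 = 0.05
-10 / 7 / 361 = -10/2527 = 0.00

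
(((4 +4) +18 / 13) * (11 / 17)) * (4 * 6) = 32208/221 = 145.74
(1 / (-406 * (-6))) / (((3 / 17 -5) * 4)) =-17/799008 = 0.00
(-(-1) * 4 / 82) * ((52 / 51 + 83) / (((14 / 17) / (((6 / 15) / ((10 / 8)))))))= 6856/4305 = 1.59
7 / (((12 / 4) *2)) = 7/6 = 1.17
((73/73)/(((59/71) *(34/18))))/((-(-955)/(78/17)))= 49842/16283705 = 0.00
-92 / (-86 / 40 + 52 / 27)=49680/121 = 410.58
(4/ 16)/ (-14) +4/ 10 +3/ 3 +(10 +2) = 3747/280 = 13.38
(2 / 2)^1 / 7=1/7 = 0.14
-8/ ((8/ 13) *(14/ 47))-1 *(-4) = -555/14 = -39.64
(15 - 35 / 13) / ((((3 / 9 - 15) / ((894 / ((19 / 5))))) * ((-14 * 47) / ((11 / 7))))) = 268200/568841 = 0.47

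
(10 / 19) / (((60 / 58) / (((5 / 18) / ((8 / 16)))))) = 145/513 = 0.28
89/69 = 1.29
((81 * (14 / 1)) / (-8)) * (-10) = 2835/2 = 1417.50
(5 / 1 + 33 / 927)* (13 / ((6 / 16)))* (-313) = -50650912/927 = -54639.60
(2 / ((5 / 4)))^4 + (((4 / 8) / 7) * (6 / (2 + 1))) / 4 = 115313/17500 = 6.59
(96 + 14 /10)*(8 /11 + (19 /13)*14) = 295122/143 = 2063.79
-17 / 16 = -1.06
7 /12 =0.58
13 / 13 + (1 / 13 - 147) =-1897/13 = -145.92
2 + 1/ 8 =17/8 = 2.12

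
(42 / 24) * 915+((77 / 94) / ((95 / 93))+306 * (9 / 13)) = 421150851/232180 = 1813.90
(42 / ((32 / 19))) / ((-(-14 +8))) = 133/32 = 4.16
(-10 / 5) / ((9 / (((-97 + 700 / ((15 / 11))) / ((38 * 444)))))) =-1249/227772 = -0.01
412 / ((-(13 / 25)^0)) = -412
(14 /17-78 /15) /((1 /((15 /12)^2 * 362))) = -84165/34 = -2475.44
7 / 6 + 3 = 25/6 = 4.17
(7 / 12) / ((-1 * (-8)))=7/96 = 0.07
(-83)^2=6889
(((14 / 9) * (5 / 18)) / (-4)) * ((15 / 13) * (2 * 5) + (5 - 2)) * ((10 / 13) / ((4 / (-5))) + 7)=-38465/4056 = -9.48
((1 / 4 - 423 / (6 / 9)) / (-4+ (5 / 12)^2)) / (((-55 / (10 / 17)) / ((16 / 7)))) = -2922624/721259 = -4.05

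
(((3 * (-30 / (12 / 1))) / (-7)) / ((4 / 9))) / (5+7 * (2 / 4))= 135/476 = 0.28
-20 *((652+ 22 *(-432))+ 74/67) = 11860200/67 = 177017.91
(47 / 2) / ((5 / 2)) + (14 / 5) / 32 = 759/80 = 9.49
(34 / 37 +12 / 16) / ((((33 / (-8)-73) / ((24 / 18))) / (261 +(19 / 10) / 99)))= -255308092/33901065 = -7.53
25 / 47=0.53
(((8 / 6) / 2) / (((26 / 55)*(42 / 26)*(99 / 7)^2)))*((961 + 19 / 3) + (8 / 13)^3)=223203050/52853229 = 4.22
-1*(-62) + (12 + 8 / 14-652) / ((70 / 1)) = 12952/245 = 52.87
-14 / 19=-0.74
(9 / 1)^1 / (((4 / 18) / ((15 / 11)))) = 1215/22 = 55.23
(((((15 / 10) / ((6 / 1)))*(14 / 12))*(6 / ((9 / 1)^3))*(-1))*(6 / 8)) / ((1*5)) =-7/19440 = 0.00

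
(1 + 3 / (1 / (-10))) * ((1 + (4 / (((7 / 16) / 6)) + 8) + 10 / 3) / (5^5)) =-40919/65625 = -0.62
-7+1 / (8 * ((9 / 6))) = -83/12 = -6.92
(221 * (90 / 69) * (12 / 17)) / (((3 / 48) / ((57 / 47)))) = 4268160/1081 = 3948.34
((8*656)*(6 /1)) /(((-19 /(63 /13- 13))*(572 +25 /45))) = 30039552/1272791 = 23.60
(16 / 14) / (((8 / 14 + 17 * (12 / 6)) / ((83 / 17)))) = 332/2057 = 0.16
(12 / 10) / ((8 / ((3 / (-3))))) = -3/20 = -0.15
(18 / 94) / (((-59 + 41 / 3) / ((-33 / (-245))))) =-891/1566040 = 0.00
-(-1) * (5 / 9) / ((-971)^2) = 5/8485569 = 0.00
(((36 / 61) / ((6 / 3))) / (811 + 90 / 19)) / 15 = 114/4727195 = 0.00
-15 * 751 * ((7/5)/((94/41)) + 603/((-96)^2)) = -366538317/48128 = -7615.91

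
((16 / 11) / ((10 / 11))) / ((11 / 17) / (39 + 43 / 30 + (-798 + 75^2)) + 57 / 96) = 635492096/235879945 = 2.69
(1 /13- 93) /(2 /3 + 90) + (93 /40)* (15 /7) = 48975/12376 = 3.96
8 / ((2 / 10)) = 40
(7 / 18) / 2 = 7/36 = 0.19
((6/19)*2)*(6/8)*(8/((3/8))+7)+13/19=268/19 = 14.11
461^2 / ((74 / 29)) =6163109/74 = 83285.26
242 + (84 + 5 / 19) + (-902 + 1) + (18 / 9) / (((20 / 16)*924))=-12612562/21945 = -574.74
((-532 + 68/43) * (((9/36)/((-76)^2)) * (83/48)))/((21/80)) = -1183165/7823592 = -0.15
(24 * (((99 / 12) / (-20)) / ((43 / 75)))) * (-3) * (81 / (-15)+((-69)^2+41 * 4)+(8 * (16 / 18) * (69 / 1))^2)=547237449/43 = 12726452.30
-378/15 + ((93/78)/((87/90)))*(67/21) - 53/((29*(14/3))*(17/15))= -9695051/448630 = -21.61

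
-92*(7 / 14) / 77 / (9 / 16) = -736/693 = -1.06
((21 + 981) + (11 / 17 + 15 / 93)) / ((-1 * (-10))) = 52848/527 = 100.28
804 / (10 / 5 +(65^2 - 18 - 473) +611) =268/1449 = 0.18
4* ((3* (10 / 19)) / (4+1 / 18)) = 2160/1387 = 1.56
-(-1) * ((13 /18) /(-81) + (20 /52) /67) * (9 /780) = -4033/110059560 = 0.00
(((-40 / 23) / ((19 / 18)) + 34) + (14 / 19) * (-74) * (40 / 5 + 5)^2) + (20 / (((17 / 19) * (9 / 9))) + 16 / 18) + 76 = -607322074/66861 = -9083.35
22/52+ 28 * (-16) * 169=-1968501/26 = -75711.58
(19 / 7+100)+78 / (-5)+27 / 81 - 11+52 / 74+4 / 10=301283/3885 = 77.55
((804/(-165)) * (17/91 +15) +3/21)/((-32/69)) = 25506609/160160 = 159.26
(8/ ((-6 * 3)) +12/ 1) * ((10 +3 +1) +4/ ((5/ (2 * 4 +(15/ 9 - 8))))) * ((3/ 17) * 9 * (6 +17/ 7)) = 282256/119 = 2371.90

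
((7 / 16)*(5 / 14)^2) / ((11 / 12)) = 75/1232 = 0.06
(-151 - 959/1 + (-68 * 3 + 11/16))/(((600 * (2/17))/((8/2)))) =-74.42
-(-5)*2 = 10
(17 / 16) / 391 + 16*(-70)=-412159/368 = -1120.00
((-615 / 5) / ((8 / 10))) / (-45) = 41/12 = 3.42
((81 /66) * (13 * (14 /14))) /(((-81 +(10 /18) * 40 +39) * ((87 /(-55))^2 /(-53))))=5115825/299396 = 17.09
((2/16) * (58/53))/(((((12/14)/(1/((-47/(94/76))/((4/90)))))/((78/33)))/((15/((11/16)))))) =-10556/1096623 = -0.01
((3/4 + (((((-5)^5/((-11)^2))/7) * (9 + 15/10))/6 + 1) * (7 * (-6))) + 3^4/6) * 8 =235638/121 = 1947.42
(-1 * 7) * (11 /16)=-77/16 = -4.81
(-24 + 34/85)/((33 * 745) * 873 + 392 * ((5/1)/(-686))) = -826/751194575 = 0.00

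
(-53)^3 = -148877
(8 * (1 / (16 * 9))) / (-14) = -1/252 = 0.00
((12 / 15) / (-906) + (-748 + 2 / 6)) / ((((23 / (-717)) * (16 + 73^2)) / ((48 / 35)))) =844671888/141241625 = 5.98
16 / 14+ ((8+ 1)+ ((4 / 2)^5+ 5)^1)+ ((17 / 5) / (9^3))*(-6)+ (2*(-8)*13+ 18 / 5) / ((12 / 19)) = -4703579/17010 = -276.52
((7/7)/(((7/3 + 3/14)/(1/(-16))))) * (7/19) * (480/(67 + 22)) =-8820/180937 = -0.05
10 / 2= 5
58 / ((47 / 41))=2378/47 = 50.60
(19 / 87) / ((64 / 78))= 247/928 = 0.27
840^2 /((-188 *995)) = -35280/9353 = -3.77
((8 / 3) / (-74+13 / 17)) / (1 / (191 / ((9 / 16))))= -415616/33615 = -12.36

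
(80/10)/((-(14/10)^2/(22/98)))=-2200/2401 = -0.92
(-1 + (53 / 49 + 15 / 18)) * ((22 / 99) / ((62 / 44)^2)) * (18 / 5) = 260392/706335 = 0.37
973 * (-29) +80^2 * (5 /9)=-221953/9 = -24661.44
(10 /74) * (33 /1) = 165/37 = 4.46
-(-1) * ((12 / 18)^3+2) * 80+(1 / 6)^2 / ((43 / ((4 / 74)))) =15782723/85914 = 183.70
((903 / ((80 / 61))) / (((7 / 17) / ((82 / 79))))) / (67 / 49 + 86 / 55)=592.18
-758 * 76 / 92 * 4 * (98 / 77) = -3187.79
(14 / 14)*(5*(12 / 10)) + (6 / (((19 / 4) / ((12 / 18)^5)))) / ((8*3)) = 27734/4617 = 6.01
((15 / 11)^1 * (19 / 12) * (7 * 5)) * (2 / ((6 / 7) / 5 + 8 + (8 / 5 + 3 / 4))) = 232750/16203 = 14.36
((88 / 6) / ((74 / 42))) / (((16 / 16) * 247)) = 308/9139 = 0.03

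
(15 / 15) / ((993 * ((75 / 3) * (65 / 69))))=23/537875 = 0.00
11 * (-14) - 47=-201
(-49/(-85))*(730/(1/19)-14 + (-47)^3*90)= -5378593.95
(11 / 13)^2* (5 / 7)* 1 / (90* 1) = 121/21294 = 0.01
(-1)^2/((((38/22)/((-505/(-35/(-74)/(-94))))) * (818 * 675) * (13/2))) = 7728116/477333675 = 0.02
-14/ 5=-2.80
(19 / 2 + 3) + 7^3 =711/2 = 355.50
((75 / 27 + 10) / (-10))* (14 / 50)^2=-1127/11250 = -0.10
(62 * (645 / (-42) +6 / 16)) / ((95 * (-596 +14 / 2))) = 0.02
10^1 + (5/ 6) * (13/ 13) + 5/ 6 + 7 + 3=65/3 = 21.67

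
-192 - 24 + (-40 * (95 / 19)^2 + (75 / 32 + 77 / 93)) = -3609377/2976 = -1212.83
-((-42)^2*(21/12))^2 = -9529569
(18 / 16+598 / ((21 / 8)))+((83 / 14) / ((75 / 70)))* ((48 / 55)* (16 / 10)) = 54668707/231000 = 236.66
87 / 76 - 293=-22181/76 = -291.86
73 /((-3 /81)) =-1971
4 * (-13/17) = -52/17 = -3.06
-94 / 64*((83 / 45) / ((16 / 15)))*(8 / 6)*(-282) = 183347/192 = 954.93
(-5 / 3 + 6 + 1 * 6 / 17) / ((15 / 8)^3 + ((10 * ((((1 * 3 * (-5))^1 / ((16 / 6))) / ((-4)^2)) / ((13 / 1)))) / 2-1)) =1590784/1852269 = 0.86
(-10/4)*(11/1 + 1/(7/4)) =-405/14 = -28.93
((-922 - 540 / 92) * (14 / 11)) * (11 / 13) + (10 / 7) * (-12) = -2127298/2093 = -1016.39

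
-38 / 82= -19/41 = -0.46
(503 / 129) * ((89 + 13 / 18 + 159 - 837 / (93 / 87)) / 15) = -4837351/34830 = -138.88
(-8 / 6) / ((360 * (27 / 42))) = -7/1215 = -0.01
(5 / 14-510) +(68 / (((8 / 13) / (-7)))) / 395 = -1414577/2765 = -511.60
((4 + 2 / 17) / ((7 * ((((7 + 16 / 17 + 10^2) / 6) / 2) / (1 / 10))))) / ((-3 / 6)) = -24/1835 = -0.01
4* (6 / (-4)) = -6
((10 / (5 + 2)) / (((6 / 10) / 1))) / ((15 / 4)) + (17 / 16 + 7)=8767/1008 = 8.70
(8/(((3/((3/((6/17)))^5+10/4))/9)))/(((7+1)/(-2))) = -4259811/16 = -266238.19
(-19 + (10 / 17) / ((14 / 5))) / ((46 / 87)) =-97266/2737 = -35.54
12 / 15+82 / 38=281/95 = 2.96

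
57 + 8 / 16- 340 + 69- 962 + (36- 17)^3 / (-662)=-392520/331 = -1185.86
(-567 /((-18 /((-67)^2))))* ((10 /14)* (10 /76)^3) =25250625/109744 = 230.09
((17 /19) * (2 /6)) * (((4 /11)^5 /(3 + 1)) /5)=4352/45899535 = 0.00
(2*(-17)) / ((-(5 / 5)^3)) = 34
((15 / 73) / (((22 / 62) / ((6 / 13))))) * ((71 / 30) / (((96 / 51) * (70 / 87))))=9765837/23383360 = 0.42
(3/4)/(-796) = -3/3184 = 0.00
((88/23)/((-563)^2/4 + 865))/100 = 88/184246675 = 0.00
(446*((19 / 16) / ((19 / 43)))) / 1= 9589/8 = 1198.62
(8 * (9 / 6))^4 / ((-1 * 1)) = -20736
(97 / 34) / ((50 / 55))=1067/340 = 3.14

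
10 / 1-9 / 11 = 9.18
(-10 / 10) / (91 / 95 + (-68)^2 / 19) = -95/23211 = 0.00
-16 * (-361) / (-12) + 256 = -676/3 = -225.33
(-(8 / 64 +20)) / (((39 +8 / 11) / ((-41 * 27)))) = 85239/152 = 560.78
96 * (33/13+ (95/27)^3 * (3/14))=1139.77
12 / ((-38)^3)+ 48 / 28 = 164595/96026 = 1.71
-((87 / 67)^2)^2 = -57289761/20151121 = -2.84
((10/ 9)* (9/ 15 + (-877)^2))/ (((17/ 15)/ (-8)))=-6032389.02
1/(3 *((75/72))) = 8/25 = 0.32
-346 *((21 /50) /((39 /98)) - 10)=1005822/325 = 3094.84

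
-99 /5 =-19.80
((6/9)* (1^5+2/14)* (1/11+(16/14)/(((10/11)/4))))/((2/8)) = 42048/2695 = 15.60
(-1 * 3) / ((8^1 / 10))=-15/4 = -3.75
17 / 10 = 1.70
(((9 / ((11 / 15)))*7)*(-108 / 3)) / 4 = -8505/11 = -773.18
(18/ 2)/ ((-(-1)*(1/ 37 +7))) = 333/260 = 1.28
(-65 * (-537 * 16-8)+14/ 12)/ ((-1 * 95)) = -3354007/570 = -5884.22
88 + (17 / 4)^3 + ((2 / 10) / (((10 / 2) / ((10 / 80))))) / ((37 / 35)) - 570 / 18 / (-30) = 17670409/106560 = 165.83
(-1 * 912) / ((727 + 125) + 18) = -152/145 = -1.05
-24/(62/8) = -96/31 = -3.10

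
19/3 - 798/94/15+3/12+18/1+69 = 262309/2820 = 93.02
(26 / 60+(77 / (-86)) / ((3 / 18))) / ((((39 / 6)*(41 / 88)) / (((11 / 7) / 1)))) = -6167128/2406495 = -2.56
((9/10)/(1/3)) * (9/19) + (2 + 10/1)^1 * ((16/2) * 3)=54963/190 = 289.28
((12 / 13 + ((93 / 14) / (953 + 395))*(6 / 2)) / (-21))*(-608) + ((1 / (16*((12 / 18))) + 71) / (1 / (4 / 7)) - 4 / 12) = 347480251/5152056 = 67.44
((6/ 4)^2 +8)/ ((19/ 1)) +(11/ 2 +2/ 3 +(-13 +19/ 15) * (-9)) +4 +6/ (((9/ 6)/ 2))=141709/1140 = 124.31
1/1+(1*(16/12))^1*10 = 43/3 = 14.33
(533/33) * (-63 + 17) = -742.97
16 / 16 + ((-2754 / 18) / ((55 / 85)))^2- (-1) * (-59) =6758183/121 = 55852.75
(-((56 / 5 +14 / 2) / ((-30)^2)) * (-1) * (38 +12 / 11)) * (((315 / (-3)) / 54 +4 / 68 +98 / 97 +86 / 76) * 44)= 565522412/63445275 = 8.91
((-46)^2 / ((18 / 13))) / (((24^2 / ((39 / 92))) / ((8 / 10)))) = 3887/4320 = 0.90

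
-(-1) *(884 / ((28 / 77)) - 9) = 2422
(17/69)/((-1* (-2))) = 17/138 = 0.12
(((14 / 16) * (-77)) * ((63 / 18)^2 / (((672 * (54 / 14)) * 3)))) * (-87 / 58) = 26411/165888 = 0.16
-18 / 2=-9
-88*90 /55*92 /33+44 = -3932/11 = -357.45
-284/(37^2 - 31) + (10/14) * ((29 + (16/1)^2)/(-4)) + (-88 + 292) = 2864027/18732 = 152.89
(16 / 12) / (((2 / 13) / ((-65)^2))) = 36616.67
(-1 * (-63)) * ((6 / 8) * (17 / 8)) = 3213/32 = 100.41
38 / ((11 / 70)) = 2660/11 = 241.82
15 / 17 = 0.88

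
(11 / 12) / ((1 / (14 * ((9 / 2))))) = 57.75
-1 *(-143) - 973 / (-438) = 63607/438 = 145.22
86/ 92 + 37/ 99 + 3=19621/4554 = 4.31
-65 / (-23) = 65/23 = 2.83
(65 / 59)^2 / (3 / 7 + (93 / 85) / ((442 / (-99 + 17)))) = 5.38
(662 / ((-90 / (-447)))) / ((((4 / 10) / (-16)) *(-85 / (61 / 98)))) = 12033836/12495 = 963.09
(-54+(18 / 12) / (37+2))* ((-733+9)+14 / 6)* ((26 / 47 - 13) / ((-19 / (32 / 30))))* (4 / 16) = 6802.90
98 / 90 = 1.09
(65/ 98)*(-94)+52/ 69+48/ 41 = -8375839/138621 = -60.42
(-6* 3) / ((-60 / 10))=3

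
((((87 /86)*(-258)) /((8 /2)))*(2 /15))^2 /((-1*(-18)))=841/200 = 4.20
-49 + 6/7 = -337/7 = -48.14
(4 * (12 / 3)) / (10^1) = 8/5 = 1.60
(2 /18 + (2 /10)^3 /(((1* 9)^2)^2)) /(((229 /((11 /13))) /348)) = 116276776/813837375 = 0.14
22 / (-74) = -11/37 = -0.30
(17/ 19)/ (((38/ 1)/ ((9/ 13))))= 153/9386 = 0.02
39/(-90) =-13/30 = -0.43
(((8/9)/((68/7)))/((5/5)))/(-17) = -14/2601 = -0.01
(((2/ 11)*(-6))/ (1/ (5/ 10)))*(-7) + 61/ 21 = 1553/231 = 6.72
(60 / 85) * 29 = 348/17 = 20.47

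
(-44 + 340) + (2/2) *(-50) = 246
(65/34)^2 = 4225/1156 = 3.65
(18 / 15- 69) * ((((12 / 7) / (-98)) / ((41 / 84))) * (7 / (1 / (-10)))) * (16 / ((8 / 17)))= -1659744/287 = -5783.08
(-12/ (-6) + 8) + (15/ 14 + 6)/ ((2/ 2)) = 239/14 = 17.07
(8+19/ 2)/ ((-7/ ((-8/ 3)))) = 20/3 = 6.67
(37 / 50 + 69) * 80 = 27896/5 = 5579.20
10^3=1000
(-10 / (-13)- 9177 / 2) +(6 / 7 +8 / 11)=-4586.15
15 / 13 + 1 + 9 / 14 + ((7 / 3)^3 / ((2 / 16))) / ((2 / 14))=3509599/4914 = 714.20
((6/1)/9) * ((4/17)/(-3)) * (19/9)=-152/1377 = -0.11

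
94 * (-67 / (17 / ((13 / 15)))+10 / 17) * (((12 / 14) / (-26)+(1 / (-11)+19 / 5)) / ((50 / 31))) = -920385443/1519375 = -605.77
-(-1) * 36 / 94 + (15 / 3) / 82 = 1711/3854 = 0.44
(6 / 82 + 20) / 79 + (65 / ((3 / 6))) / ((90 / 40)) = 1691687/29151 = 58.03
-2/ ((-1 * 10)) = 1/5 = 0.20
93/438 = 0.21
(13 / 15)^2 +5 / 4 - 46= -39599/900 = -44.00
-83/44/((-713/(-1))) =-83/31372 = 0.00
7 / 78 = 0.09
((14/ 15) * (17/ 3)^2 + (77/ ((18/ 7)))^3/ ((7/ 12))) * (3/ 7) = 15989059/810 = 19739.58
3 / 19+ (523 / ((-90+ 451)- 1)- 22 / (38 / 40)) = -7757/360 = -21.55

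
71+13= 84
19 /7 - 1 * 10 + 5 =-16/7 = -2.29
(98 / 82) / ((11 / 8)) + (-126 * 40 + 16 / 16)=-2272197/451 = -5038.13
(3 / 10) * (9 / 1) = 27/10 = 2.70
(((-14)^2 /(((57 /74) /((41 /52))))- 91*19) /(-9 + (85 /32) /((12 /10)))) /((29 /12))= 869777664/9333389 = 93.19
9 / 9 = 1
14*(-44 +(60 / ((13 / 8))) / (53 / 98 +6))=-4474568/8333 = -536.97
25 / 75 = 1/3 = 0.33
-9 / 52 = -0.17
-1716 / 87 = -572/29 = -19.72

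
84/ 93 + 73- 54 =617/31 = 19.90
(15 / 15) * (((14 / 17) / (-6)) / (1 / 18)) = -42/17 = -2.47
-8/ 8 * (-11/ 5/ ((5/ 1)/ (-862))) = -9482/25 = -379.28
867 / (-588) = -289/196 = -1.47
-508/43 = -11.81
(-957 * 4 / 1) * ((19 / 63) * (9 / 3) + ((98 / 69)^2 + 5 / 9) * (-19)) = 680092688/3703 = 183659.92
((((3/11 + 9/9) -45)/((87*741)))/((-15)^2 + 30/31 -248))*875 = 1003625/37256967 = 0.03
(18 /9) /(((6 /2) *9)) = 2/27 = 0.07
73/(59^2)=73/3481 = 0.02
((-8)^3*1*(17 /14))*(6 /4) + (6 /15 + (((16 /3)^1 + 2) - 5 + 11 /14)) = -195101/210 = -929.05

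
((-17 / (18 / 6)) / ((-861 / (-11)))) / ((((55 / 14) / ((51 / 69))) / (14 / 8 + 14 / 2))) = -2023/16974 = -0.12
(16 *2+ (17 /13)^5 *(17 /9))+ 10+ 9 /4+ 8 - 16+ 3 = 621187285/13366548 = 46.47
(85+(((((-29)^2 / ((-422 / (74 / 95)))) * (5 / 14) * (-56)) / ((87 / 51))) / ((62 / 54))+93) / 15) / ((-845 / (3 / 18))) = -382186/21003151 = -0.02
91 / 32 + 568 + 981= 49659/32 = 1551.84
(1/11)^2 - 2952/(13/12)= -4286291/1573 = -2724.91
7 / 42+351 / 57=721/114 = 6.32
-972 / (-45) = 108/5 = 21.60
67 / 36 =1.86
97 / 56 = 1.73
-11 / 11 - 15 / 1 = -16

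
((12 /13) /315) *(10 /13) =8/3549 = 0.00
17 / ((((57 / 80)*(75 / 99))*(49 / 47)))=140624/4655 = 30.21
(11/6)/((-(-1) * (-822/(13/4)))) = -143/19728 = -0.01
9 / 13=0.69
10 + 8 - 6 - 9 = 3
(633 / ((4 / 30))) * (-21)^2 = 4187295/2 = 2093647.50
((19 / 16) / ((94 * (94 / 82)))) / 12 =779/848256 = 0.00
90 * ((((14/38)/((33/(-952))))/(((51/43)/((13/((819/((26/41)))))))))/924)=-22360/2544993 = -0.01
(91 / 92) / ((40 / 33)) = 3003/3680 = 0.82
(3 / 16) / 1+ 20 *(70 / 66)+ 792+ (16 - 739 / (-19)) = 8710729/10032 = 868.29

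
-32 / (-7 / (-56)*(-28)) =64/7 = 9.14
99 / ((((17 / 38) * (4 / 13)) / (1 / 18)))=2717/68 = 39.96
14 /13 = 1.08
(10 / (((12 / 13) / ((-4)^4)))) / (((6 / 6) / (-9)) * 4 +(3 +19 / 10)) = 249600/401 = 622.44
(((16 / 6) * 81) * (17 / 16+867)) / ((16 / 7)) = 82031.91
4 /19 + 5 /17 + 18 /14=4048/2261 = 1.79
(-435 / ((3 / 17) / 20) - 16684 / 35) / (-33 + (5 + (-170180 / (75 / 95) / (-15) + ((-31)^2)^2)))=-15679656/295427083 = -0.05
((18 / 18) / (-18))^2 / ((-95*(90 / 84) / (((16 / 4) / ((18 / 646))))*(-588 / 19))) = 323/2296350 = 0.00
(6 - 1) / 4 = 1.25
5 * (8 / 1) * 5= 200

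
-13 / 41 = -0.32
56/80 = 7/10 = 0.70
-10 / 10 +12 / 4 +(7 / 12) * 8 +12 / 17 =7.37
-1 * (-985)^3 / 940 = 191134325/188 = 1016671.94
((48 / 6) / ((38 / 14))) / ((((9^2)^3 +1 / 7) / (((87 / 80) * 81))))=345303/706816720 = 0.00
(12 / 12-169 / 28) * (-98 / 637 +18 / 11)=-7473/1001 = -7.47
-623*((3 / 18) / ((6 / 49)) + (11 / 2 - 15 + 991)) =-22043609/36 = -612322.47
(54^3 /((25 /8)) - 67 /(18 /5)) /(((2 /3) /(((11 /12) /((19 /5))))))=18225.94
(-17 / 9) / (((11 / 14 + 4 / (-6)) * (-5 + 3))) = 119/15 = 7.93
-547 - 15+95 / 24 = -13393/24 = -558.04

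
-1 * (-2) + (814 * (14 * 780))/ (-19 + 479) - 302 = 437544/23 = 19023.65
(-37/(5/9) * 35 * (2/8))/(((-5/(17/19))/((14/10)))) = 277389/1900 = 145.99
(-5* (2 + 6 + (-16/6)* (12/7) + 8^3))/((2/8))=-72160/7 = -10308.57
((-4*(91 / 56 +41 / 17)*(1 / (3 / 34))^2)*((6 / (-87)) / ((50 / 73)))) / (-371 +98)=-151402/197925 = -0.76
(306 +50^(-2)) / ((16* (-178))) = -765001/7120000 = -0.11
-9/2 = -4.50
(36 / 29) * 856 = 30816/29 = 1062.62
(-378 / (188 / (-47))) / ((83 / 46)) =4347/83 = 52.37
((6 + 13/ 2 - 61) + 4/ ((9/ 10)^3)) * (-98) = 3072937/729 = 4215.28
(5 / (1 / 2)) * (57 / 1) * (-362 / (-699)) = 295.19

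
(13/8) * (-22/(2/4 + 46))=-143/186 = -0.77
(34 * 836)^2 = 807923776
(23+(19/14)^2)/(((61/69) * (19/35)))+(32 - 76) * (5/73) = 115486325/2368996 = 48.75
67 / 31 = 2.16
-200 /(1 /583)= -116600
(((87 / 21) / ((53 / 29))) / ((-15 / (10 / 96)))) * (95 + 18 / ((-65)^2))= -337571513/225716400 = -1.50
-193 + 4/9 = -1733/9 = -192.56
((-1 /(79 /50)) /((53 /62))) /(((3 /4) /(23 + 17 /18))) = -2672200/113049 = -23.64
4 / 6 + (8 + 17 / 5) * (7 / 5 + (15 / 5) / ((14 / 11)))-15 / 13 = 577999/13650 = 42.34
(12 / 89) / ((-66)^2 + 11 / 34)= 408/13182235 = 0.00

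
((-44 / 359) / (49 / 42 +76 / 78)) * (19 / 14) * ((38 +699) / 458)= -12014574/96104659 = -0.13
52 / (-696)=-13/174 = -0.07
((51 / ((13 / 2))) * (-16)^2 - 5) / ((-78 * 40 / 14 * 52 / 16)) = -182329/65910 = -2.77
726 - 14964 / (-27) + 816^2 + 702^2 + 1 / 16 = 167031401/144 = 1159940.28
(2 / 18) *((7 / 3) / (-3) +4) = 29/81 = 0.36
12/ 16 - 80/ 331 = 673/1324 = 0.51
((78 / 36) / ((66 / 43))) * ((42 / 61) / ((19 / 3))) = 3913/25498 = 0.15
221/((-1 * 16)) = -221/16 = -13.81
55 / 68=0.81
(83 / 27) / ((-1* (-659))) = 83/17793 = 0.00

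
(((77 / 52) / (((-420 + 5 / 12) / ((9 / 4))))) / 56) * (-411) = 122067/2094560 = 0.06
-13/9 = -1.44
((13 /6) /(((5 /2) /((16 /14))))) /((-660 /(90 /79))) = -52/30415 = 0.00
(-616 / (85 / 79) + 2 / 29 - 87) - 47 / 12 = -19622347/29580 = -663.37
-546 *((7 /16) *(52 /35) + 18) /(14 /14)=-101829/10 = -10182.90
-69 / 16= -4.31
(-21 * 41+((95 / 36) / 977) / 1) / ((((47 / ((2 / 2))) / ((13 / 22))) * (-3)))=393678961/109103544 = 3.61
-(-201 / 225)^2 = -4489/5625 = -0.80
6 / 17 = 0.35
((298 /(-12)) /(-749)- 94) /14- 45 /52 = -1549384/204477 = -7.58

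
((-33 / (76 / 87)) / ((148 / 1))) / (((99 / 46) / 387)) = -258129/5624 = -45.90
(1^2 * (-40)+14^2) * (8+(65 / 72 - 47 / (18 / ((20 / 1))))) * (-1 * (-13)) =-527111/6 = -87851.83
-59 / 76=-0.78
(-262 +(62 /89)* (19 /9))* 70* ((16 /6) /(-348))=1007440/7209 = 139.75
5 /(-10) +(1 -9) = -8.50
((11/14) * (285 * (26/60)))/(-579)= -2717/16212 = -0.17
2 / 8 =1/4 = 0.25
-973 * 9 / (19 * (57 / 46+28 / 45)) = -18126990/73207 = -247.61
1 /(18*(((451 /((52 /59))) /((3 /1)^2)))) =26/26609 = 0.00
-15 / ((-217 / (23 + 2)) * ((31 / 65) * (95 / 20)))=97500/127813 = 0.76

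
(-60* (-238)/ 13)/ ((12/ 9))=10710/13 = 823.85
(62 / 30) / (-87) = -31/1305 = -0.02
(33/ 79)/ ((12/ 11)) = 121/316 = 0.38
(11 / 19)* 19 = 11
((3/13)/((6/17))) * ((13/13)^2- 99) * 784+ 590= -645402/13 = -49646.31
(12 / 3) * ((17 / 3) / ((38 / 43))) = 25.65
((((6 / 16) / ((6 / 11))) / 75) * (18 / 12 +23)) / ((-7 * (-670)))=77/1608000 = 0.00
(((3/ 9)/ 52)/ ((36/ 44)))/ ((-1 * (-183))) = 11/256932 = 0.00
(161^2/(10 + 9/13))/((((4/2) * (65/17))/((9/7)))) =407.60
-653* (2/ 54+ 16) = -282749/27 = -10472.19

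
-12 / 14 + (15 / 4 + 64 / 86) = 4379/1204 = 3.64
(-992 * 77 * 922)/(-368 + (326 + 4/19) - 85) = 121644992/219 = 555456.58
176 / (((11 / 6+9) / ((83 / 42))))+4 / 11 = 162508/5005 = 32.47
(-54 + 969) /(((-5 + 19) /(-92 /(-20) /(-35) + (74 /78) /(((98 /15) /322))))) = 9705954/3185 = 3047.40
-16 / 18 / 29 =-8/261 = -0.03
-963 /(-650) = 963/650 = 1.48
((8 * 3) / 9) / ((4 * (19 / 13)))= 26/57 = 0.46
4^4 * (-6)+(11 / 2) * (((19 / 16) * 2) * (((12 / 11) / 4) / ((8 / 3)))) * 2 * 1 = -98133/64 = -1533.33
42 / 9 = 14/3 = 4.67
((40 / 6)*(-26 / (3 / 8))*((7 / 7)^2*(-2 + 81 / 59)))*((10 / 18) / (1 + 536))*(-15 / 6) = -1924000/2566323 = -0.75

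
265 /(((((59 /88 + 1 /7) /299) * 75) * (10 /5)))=4880876/7515 = 649.48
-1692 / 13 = -130.15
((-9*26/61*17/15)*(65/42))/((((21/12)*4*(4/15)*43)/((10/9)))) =-71825/771162 = -0.09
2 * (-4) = -8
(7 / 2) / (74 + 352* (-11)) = -7/7596 = 0.00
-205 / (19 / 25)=-5125/19 = -269.74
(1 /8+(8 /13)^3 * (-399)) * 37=-60387959/17576 = -3435.82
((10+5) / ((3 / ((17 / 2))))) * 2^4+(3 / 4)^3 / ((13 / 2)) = 282907/416 = 680.06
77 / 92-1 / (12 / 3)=27/46 = 0.59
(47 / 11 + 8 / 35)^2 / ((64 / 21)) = 9009867/1355200 = 6.65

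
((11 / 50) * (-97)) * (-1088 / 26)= 290224/325 = 893.00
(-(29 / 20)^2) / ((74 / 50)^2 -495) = 21025/4928096 = 0.00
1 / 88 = 0.01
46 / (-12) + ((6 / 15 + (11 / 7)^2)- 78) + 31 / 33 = -1261657/16170 = -78.02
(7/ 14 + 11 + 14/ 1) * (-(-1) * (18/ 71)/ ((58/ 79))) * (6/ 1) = 108783/2059 = 52.83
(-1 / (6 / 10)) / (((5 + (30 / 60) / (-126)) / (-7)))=2940/1259 = 2.34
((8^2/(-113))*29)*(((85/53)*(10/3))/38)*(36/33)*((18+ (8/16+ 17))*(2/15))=-44803840/3755103 = -11.93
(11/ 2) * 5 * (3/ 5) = 33/2 = 16.50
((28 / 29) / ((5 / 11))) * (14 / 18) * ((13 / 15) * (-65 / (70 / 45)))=-26026/435 = -59.83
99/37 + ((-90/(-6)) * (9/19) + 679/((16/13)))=6315397/11248 = 561.47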